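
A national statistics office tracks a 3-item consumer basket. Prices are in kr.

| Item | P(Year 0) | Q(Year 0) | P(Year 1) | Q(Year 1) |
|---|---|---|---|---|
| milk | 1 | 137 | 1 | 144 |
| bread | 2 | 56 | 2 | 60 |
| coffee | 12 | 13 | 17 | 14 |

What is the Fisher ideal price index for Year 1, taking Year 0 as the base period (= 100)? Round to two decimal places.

116.13

Laspeyres component (base-period weights):
ΣP(Year 1)Q(Year 0) = 1×137 + 2×56 + 17×13 = 137 + 112 + 221 = 470
ΣP(Year 0)Q(Year 0) = 1×137 + 2×56 + 12×13 = 137 + 112 + 156 = 405
L = 470 / 405 × 100 = 116.0494
Paasche component (current-period weights):
ΣP(Year 1)Q(Year 1) = 1×144 + 2×60 + 17×14 = 144 + 120 + 238 = 502
ΣP(Year 0)Q(Year 1) = 1×144 + 2×60 + 12×14 = 144 + 120 + 168 = 432
P = 502 / 432 × 100 = 116.2037
Fisher = √(L × P) = √(116.0494 × 116.2037) = 116.1265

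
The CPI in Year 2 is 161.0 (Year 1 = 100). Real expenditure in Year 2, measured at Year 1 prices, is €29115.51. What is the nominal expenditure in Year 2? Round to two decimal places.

Nominal = Real × (Index/100) = 29115.51 × (161.0/100)
        = 29115.51 × 1.610 = 46875.9711

46875.97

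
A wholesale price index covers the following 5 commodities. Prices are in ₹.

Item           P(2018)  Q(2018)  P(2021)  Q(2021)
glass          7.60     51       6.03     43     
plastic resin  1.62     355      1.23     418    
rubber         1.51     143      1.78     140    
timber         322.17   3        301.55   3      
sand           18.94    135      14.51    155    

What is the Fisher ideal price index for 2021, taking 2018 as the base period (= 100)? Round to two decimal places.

81.87

Laspeyres component (base-period weights):
ΣP(2021)Q(2018) = 6.03×51 + 1.23×355 + 1.78×143 + 301.55×3 + 14.51×135 = 307.53 + 436.65 + 254.54 + 904.65 + 1958.85 = 3862.22
ΣP(2018)Q(2018) = 7.60×51 + 1.62×355 + 1.51×143 + 322.17×3 + 18.94×135 = 387.6 + 575.1 + 215.93 + 966.51 + 2556.9 = 4702.04
L = 3862.22 / 4702.04 × 100 = 82.1392
Paasche component (current-period weights):
ΣP(2021)Q(2021) = 6.03×43 + 1.23×418 + 1.78×140 + 301.55×3 + 14.51×155 = 259.29 + 514.14 + 249.2 + 904.65 + 2249.05 = 4176.33
ΣP(2018)Q(2021) = 7.60×43 + 1.62×418 + 1.51×140 + 322.17×3 + 18.94×155 = 326.8 + 677.16 + 211.4 + 966.51 + 2935.7 = 5117.57
P = 4176.33 / 5117.57 × 100 = 81.6077
Fisher = √(L × P) = √(82.1392 × 81.6077) = 81.8730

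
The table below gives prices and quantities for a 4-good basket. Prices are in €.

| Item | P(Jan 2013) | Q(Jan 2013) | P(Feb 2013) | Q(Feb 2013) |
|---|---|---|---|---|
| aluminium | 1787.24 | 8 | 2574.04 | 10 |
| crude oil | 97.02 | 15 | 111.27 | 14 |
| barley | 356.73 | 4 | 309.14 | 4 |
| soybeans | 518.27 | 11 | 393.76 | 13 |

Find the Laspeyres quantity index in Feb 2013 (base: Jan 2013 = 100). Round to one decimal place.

119.7

Laspeyres quantity index uses base-period prices as weights.
ΣP(Jan 2013)·Q(Feb 2013) = 1787.24×10 + 97.02×14 + 356.73×4 + 518.27×13 = 17872.4 + 1358.28 + 1426.92 + 6737.51 = 27395.11
ΣP(Jan 2013)·Q(Jan 2013) = 1787.24×8 + 97.02×15 + 356.73×4 + 518.27×11 = 14297.92 + 1455.3 + 1426.92 + 5700.97 = 22881.11
Index = 27395.11 / 22881.11 × 100 = 119.7281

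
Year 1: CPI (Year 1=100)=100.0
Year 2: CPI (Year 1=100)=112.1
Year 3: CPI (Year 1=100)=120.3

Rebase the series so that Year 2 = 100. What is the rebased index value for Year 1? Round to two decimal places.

Rebased(Year 1) = 100.0 / 112.1 × 100 = 89.2061

89.21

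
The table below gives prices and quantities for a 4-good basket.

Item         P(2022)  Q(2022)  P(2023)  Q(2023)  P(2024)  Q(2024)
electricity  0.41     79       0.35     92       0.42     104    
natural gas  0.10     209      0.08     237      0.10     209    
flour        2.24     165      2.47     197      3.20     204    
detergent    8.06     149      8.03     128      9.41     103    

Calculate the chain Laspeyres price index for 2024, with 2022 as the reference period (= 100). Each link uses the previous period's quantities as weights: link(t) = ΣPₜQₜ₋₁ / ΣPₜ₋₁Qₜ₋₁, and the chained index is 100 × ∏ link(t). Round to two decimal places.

123.02

Link 2022→2023:
ΣP(2023)Q(2022) = 0.35×79 + 0.08×209 + 2.47×165 + 8.03×149 = 27.65 + 16.72 + 407.55 + 1196.47 = 1648.39
ΣP(2022)Q(2022) = 0.41×79 + 0.10×209 + 2.24×165 + 8.06×149 = 32.39 + 20.9 + 369.6 + 1200.94 = 1623.83
link = 1648.39/1623.83 = 1.015125
Link 2023→2024:
ΣP(2024)Q(2023) = 0.42×92 + 0.10×237 + 3.20×197 + 9.41×128 = 38.64 + 23.7 + 630.4 + 1204.48 = 1897.22
ΣP(2023)Q(2023) = 0.35×92 + 0.08×237 + 2.47×197 + 8.03×128 = 32.2 + 18.96 + 486.59 + 1027.84 = 1565.59
link = 1897.22/1565.59 = 1.211824
Chained index = 100 × 1.015125 × 1.211824 = 123.0153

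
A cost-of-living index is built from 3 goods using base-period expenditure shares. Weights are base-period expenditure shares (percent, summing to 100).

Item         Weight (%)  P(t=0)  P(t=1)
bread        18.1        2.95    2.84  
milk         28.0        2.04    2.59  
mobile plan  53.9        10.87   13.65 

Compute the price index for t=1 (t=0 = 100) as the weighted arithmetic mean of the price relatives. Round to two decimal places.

bread: 18.1 × (2.84/2.95) = 18.1 × 0.962712 = 17.4251
milk: 28.0 × (2.59/2.04) = 28.0 × 1.269608 = 35.5490
mobile plan: 53.9 × (13.65/10.87) = 53.9 × 1.255750 = 67.6849
Index = Σ wᵢ·(p₁ᵢ/p₀ᵢ) = 17.4251 + 35.5490 + 67.6849 = 120.6590

120.66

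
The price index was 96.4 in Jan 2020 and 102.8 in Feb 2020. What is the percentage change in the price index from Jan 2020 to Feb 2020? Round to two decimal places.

Change = (102.8 − 96.4) / 96.4 × 100
       = 6.4 / 96.4 × 100 = 6.6390%

6.64%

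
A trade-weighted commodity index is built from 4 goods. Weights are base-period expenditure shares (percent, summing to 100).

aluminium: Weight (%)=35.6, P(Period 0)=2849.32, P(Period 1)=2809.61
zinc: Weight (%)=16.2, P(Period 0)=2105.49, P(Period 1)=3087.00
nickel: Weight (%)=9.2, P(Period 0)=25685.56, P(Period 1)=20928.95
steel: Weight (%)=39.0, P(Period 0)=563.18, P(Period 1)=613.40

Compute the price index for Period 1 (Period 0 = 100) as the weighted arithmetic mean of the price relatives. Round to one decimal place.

108.8

aluminium: 35.6 × (2809.61/2849.32) = 35.6 × 0.986063 = 35.1039
zinc: 16.2 × (3087.00/2105.49) = 16.2 × 1.466167 = 23.7519
nickel: 9.2 × (20928.95/25685.56) = 9.2 × 0.814814 = 7.4963
steel: 39.0 × (613.40/563.18) = 39.0 × 1.089172 = 42.4777
Index = Σ wᵢ·(p₁ᵢ/p₀ᵢ) = 35.1039 + 23.7519 + 7.4963 + 42.4777 = 108.8298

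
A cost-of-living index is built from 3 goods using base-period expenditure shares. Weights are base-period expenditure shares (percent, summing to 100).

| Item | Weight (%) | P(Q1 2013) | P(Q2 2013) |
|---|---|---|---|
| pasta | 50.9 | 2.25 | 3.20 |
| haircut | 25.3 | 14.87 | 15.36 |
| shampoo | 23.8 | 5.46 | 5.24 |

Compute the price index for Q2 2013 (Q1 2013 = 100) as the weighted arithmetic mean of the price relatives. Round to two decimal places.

121.37

pasta: 50.9 × (3.20/2.25) = 50.9 × 1.422222 = 72.3911
haircut: 25.3 × (15.36/14.87) = 25.3 × 1.032952 = 26.1337
shampoo: 23.8 × (5.24/5.46) = 23.8 × 0.959707 = 22.8410
Index = Σ wᵢ·(p₁ᵢ/p₀ᵢ) = 72.3911 + 26.1337 + 22.8410 = 121.3658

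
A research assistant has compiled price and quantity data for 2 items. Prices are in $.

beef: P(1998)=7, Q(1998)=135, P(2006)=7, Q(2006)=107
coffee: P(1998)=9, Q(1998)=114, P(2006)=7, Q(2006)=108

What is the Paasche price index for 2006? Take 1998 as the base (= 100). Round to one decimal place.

87.4

Paasche price index uses current-period quantities as weights.
ΣP(2006)·Q(2006) = 7×107 + 7×108 = 749 + 756 = 1505
ΣP(1998)·Q(2006) = 7×107 + 9×108 = 749 + 972 = 1721
Index = 1505 / 1721 × 100 = 87.4492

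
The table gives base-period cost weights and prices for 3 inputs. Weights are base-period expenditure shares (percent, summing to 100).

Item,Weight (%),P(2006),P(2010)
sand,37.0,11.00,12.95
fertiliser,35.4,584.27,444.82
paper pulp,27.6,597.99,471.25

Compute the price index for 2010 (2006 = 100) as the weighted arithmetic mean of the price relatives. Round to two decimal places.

92.26

sand: 37.0 × (12.95/11.00) = 37.0 × 1.177273 = 43.5591
fertiliser: 35.4 × (444.82/584.27) = 35.4 × 0.761326 = 26.9509
paper pulp: 27.6 × (471.25/597.99) = 27.6 × 0.788057 = 21.7504
Index = Σ wᵢ·(p₁ᵢ/p₀ᵢ) = 43.5591 + 26.9509 + 21.7504 = 92.2604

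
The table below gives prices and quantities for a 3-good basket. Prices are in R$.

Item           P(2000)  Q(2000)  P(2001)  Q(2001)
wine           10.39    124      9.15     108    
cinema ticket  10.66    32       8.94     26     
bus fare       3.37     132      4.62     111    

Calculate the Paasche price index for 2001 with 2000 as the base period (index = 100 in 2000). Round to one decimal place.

97.8

Paasche price index uses current-period quantities as weights.
ΣP(2001)·Q(2001) = 9.15×108 + 8.94×26 + 4.62×111 = 988.2 + 232.44 + 512.82 = 1733.46
ΣP(2000)·Q(2001) = 10.39×108 + 10.66×26 + 3.37×111 = 1122.12 + 277.16 + 374.07 = 1773.35
Index = 1733.46 / 1773.35 × 100 = 97.7506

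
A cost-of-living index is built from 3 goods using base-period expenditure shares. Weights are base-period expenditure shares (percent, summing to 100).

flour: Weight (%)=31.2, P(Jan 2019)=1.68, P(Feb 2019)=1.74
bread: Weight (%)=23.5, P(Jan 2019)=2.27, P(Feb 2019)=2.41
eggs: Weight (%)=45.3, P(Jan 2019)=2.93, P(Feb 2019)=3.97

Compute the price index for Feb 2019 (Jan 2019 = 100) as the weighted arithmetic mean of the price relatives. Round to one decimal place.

flour: 31.2 × (1.74/1.68) = 31.2 × 1.035714 = 32.3143
bread: 23.5 × (2.41/2.27) = 23.5 × 1.061674 = 24.9493
eggs: 45.3 × (3.97/2.93) = 45.3 × 1.354949 = 61.3792
Index = Σ wᵢ·(p₁ᵢ/p₀ᵢ) = 32.3143 + 24.9493 + 61.3792 = 118.6428

118.6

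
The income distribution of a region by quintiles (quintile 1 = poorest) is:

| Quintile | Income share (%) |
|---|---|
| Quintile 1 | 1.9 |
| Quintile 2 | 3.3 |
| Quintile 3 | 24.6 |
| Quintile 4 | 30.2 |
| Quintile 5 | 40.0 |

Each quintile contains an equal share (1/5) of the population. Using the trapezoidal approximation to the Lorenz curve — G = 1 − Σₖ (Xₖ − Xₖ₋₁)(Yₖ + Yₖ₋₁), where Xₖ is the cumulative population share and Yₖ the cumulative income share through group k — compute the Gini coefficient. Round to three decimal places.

Cumulative income shares Yₖ: 0.0190, 0.0520, 0.2980, 0.6000, 1.0000
Σ (Xₖ−Xₖ₋₁)(Yₖ+Yₖ₋₁) = (1/5)(0.0190+0.0000) + (1/5)(0.0520+0.0190) + (1/5)(0.2980+0.0520) + (1/5)(0.6000+0.2980) + (1/5)(1.0000+0.6000)
  = 0.0038 + 0.0142 + 0.0700 + 0.1796 + 0.3200 = 0.5876
G = 1 − 0.5876 = 0.4124

0.412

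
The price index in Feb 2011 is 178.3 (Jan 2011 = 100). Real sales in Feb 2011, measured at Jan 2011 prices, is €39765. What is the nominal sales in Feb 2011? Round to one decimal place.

Nominal = Real × (Index/100) = 39765 × (178.3/100)
        = 39765 × 1.783 = 70900.9950

70901.0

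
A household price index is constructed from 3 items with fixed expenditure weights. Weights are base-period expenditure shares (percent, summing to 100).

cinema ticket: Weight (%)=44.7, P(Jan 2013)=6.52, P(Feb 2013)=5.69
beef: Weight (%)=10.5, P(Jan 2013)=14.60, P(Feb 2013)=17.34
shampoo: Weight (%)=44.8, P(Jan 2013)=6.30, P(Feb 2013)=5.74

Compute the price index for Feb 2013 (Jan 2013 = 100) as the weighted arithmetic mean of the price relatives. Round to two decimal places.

92.30

cinema ticket: 44.7 × (5.69/6.52) = 44.7 × 0.872699 = 39.0097
beef: 10.5 × (17.34/14.60) = 10.5 × 1.187671 = 12.4705
shampoo: 44.8 × (5.74/6.30) = 44.8 × 0.911111 = 40.8178
Index = Σ wᵢ·(p₁ᵢ/p₀ᵢ) = 39.0097 + 12.4705 + 40.8178 = 92.2980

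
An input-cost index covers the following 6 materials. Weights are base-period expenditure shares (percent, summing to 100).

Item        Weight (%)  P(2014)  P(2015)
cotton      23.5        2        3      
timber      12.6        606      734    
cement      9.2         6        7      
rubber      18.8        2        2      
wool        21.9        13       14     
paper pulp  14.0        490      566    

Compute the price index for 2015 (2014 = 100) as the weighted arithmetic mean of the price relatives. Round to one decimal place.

cotton: 23.5 × (3/2) = 23.5 × 1.500000 = 35.2500
timber: 12.6 × (734/606) = 12.6 × 1.211221 = 15.2614
cement: 9.2 × (7/6) = 9.2 × 1.166667 = 10.7333
rubber: 18.8 × (2/2) = 18.8 × 1.000000 = 18.8000
wool: 21.9 × (14/13) = 21.9 × 1.076923 = 23.5846
paper pulp: 14.0 × (566/490) = 14.0 × 1.155102 = 16.1714
Index = Σ wᵢ·(p₁ᵢ/p₀ᵢ) = 35.2500 + 15.2614 + 10.7333 + 18.8000 + 23.5846 + 16.1714 = 119.8008

119.8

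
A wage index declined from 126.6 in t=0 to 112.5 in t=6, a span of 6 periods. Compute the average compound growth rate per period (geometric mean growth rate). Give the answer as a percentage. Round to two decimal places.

Growth factor = (112.5/126.6)^(1/6) = (0.888626)^(1/6) = 0.980513
Growth rate = 0.980513 − 1 = -0.019487 = -1.9487%

-1.95%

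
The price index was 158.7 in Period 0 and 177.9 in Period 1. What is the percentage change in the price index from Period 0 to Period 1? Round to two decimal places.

Change = (177.9 − 158.7) / 158.7 × 100
       = 19.2 / 158.7 × 100 = 12.0983%

12.10%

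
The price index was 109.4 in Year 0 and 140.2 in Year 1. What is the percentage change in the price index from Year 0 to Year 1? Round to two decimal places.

28.15%

Change = (140.2 − 109.4) / 109.4 × 100
       = 30.8 / 109.4 × 100 = 28.1536%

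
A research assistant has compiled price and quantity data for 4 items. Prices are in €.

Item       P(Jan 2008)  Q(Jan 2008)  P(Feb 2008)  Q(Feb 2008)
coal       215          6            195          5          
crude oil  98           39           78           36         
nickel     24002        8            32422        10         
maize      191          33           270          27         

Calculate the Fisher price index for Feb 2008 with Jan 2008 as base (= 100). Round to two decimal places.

Laspeyres component (base-period weights):
ΣP(Feb 2008)Q(Jan 2008) = 195×6 + 78×39 + 32422×8 + 270×33 = 1170 + 3042 + 259376 + 8910 = 272498
ΣP(Jan 2008)Q(Jan 2008) = 215×6 + 98×39 + 24002×8 + 191×33 = 1290 + 3822 + 192016 + 6303 = 203431
L = 272498 / 203431 × 100 = 133.9511
Paasche component (current-period weights):
ΣP(Feb 2008)Q(Feb 2008) = 195×5 + 78×36 + 32422×10 + 270×27 = 975 + 2808 + 324220 + 7290 = 335293
ΣP(Jan 2008)Q(Feb 2008) = 215×5 + 98×36 + 24002×10 + 191×27 = 1075 + 3528 + 240020 + 5157 = 249780
P = 335293 / 249780 × 100 = 134.2353
Fisher = √(L × P) = √(133.9511 × 134.2353) = 134.0931

134.09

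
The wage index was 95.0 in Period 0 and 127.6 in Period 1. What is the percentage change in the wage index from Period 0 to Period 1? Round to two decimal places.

Change = (127.6 − 95.0) / 95.0 × 100
       = 32.6 / 95.0 × 100 = 34.3158%

34.32%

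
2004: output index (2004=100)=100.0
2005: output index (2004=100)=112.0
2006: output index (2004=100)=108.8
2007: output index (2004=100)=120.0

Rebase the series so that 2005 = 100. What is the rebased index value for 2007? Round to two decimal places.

Rebased(2007) = 120.0 / 112.0 × 100 = 107.1429

107.14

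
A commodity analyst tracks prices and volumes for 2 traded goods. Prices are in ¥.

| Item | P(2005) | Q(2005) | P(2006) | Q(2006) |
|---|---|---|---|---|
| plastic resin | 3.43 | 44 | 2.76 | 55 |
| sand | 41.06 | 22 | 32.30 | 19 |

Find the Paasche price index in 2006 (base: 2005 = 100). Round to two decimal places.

Paasche price index uses current-period quantities as weights.
ΣP(2006)·Q(2006) = 2.76×55 + 32.30×19 = 151.8 + 613.7 = 765.5
ΣP(2005)·Q(2006) = 3.43×55 + 41.06×19 = 188.65 + 780.14 = 968.79
Index = 765.5 / 968.79 × 100 = 79.0161

79.02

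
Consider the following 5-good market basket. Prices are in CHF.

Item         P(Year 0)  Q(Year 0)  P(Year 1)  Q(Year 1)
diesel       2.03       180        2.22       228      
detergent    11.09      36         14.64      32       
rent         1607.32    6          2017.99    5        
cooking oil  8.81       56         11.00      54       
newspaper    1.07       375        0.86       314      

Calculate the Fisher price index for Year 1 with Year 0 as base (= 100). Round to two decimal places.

Laspeyres component (base-period weights):
ΣP(Year 1)Q(Year 0) = 2.22×180 + 14.64×36 + 2017.99×6 + 11.00×56 + 0.86×375 = 399.6 + 527.04 + 12107.94 + 616 + 322.5 = 13973.08
ΣP(Year 0)Q(Year 0) = 2.03×180 + 11.09×36 + 1607.32×6 + 8.81×56 + 1.07×375 = 365.4 + 399.24 + 9643.92 + 493.36 + 401.25 = 11303.17
L = 13973.08 / 11303.17 × 100 = 123.6209
Paasche component (current-period weights):
ΣP(Year 1)Q(Year 1) = 2.22×228 + 14.64×32 + 2017.99×5 + 11.00×54 + 0.86×314 = 506.16 + 468.48 + 10089.95 + 594 + 270.04 = 11928.63
ΣP(Year 0)Q(Year 1) = 2.03×228 + 11.09×32 + 1607.32×5 + 8.81×54 + 1.07×314 = 462.84 + 354.88 + 8036.6 + 475.74 + 335.98 = 9666.04
P = 11928.63 / 9666.04 × 100 = 123.4076
Fisher = √(L × P) = √(123.6209 × 123.4076) = 123.5142

123.51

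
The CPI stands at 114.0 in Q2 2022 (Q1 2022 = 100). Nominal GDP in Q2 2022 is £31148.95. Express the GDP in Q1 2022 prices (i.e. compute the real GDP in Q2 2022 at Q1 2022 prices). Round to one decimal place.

Real = Nominal ÷ (Index/100) = 31148.95 ÷ (114.0/100)
     = 31148.95 ÷ 1.140 = 27323.6404

27323.6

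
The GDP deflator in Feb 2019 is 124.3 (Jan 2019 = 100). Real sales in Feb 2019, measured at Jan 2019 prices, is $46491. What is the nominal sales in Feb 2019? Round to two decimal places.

57788.31

Nominal = Real × (Index/100) = 46491 × (124.3/100)
        = 46491 × 1.243 = 57788.3130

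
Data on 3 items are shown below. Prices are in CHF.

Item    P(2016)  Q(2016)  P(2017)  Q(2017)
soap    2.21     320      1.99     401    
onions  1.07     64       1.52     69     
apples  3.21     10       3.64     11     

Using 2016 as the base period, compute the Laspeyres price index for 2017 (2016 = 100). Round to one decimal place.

Laspeyres price index uses base-period quantities as weights.
ΣP(2017)·Q(2016) = 1.99×320 + 1.52×64 + 3.64×10 = 636.8 + 97.28 + 36.4 = 770.48
ΣP(2016)·Q(2016) = 2.21×320 + 1.07×64 + 3.21×10 = 707.2 + 68.48 + 32.1 = 807.78
Index = 770.48 / 807.78 × 100 = 95.3824

95.4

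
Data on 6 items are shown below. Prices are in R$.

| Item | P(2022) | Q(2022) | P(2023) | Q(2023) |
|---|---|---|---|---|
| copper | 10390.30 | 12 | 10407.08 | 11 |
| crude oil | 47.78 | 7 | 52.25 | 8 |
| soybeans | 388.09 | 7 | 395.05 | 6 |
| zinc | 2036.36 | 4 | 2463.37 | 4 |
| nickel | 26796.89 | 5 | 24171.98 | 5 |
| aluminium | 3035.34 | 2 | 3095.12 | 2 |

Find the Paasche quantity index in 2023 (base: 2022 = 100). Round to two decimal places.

95.94

Paasche quantity index uses current-period prices as weights.
ΣP(2023)·Q(2023) = 10407.08×11 + 52.25×8 + 395.05×6 + 2463.37×4 + 24171.98×5 + 3095.12×2 = 114477.88 + 418 + 2370.3 + 9853.48 + 120859.9 + 6190.24 = 254169.8
ΣP(2023)·Q(2022) = 10407.08×12 + 52.25×7 + 395.05×7 + 2463.37×4 + 24171.98×5 + 3095.12×2 = 124884.96 + 365.75 + 2765.35 + 9853.48 + 120859.9 + 6190.24 = 264919.68
Index = 254169.8 / 264919.68 × 100 = 95.9422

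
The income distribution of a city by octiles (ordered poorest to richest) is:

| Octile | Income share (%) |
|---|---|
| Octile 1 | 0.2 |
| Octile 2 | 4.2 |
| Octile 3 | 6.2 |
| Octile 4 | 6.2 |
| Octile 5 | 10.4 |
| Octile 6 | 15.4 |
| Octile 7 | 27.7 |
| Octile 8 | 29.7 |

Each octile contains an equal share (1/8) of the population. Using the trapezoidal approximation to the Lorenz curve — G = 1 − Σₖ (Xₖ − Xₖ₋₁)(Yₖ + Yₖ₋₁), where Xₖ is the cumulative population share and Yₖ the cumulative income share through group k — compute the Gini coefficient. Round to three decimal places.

0.445

Cumulative income shares Yₖ: 0.0020, 0.0440, 0.1060, 0.1680, 0.2720, 0.4260, 0.7030, 1.0000
Σ (Xₖ−Xₖ₋₁)(Yₖ+Yₖ₋₁) = (1/8)(0.0020+0.0000) + (1/8)(0.0440+0.0020) + (1/8)(0.1060+0.0440) + (1/8)(0.1680+0.1060) + (1/8)(0.2720+0.1680) + (1/8)(0.4260+0.2720) + (1/8)(0.7030+0.4260) + (1/8)(1.0000+0.7030)
  = 0.0003 + 0.0058 + 0.0188 + 0.0343 + 0.0550 + 0.0873 + 0.1411 + 0.2129 = 0.5553
G = 1 − 0.5553 = 0.4447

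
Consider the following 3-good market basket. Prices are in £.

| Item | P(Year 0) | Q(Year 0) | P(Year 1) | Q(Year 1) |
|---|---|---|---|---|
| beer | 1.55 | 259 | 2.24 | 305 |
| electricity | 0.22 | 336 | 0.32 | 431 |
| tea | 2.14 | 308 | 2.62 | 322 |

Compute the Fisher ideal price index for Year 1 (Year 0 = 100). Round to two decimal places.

132.11

Laspeyres component (base-period weights):
ΣP(Year 1)Q(Year 0) = 2.24×259 + 0.32×336 + 2.62×308 = 580.16 + 107.52 + 806.96 = 1494.64
ΣP(Year 0)Q(Year 0) = 1.55×259 + 0.22×336 + 2.14×308 = 401.45 + 73.92 + 659.12 = 1134.49
L = 1494.64 / 1134.49 × 100 = 131.7455
Paasche component (current-period weights):
ΣP(Year 1)Q(Year 1) = 2.24×305 + 0.32×431 + 2.62×322 = 683.2 + 137.92 + 843.64 = 1664.76
ΣP(Year 0)Q(Year 1) = 1.55×305 + 0.22×431 + 2.14×322 = 472.75 + 94.82 + 689.08 = 1256.65
P = 1664.76 / 1256.65 × 100 = 132.4760
Fisher = √(L × P) = √(131.7455 × 132.4760) = 132.1103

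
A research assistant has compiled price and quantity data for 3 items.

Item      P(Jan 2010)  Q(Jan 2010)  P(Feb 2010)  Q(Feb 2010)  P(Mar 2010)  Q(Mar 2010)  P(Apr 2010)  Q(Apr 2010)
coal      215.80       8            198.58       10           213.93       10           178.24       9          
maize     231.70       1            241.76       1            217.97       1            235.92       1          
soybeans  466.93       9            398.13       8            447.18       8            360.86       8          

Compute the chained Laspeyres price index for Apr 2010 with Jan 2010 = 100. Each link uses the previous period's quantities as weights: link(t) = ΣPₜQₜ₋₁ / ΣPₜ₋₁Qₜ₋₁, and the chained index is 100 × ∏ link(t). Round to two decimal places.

79.64

Link Jan 2010→Feb 2010:
ΣP(Feb 2010)Q(Jan 2010) = 198.58×8 + 241.76×1 + 398.13×9 = 1588.64 + 241.76 + 3583.17 = 5413.57
ΣP(Jan 2010)Q(Jan 2010) = 215.80×8 + 231.70×1 + 466.93×9 = 1726.4 + 231.7 + 4202.37 = 6160.47
link = 5413.57/6160.47 = 0.878759
Link Feb 2010→Mar 2010:
ΣP(Mar 2010)Q(Feb 2010) = 213.93×10 + 217.97×1 + 447.18×8 = 2139.3 + 217.97 + 3577.44 = 5934.71
ΣP(Feb 2010)Q(Feb 2010) = 198.58×10 + 241.76×1 + 398.13×8 = 1985.8 + 241.76 + 3185.04 = 5412.6
link = 5934.71/5412.6 = 1.096462
Link Mar 2010→Apr 2010:
ΣP(Apr 2010)Q(Mar 2010) = 178.24×10 + 235.92×1 + 360.86×8 = 1782.4 + 235.92 + 2886.88 = 4905.2
ΣP(Mar 2010)Q(Mar 2010) = 213.93×10 + 217.97×1 + 447.18×8 = 2139.3 + 217.97 + 3577.44 = 5934.71
link = 4905.2/5934.71 = 0.826527
Chained index = 100 × 0.878759 × 1.096462 × 0.826527 = 79.6381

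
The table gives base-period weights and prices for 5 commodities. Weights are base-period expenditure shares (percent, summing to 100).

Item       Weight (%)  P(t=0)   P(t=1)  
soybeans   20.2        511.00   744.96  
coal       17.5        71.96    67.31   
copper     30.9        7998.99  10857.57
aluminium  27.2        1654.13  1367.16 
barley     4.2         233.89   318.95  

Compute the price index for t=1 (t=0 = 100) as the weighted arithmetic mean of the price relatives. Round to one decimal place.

soybeans: 20.2 × (744.96/511.00) = 20.2 × 1.457847 = 29.4485
coal: 17.5 × (67.31/71.96) = 17.5 × 0.935381 = 16.3692
copper: 30.9 × (10857.57/7998.99) = 30.9 × 1.357368 = 41.9427
aluminium: 27.2 × (1367.16/1654.13) = 27.2 × 0.826513 = 22.4812
barley: 4.2 × (318.95/233.89) = 4.2 × 1.363675 = 5.7274
Index = Σ wᵢ·(p₁ᵢ/p₀ᵢ) = 29.4485 + 16.3692 + 41.9427 + 22.4812 + 5.7274 = 115.9689

116.0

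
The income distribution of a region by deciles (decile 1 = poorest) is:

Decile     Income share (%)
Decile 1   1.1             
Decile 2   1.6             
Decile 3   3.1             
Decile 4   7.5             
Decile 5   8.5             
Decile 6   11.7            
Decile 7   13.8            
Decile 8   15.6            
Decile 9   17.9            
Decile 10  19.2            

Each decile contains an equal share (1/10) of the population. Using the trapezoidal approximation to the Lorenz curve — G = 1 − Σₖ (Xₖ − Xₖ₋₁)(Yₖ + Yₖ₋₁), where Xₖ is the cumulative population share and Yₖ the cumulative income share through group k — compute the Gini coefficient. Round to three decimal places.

Cumulative income shares Yₖ: 0.0110, 0.0270, 0.0580, 0.1330, 0.2180, 0.3350, 0.4730, 0.6290, 0.8080, 1.0000
Σ (Xₖ−Xₖ₋₁)(Yₖ+Yₖ₋₁) = (1/10)(0.0110+0.0000) + (1/10)(0.0270+0.0110) + (1/10)(0.0580+0.0270) + (1/10)(0.1330+0.0580) + (1/10)(0.2180+0.1330) + (1/10)(0.3350+0.2180) + (1/10)(0.4730+0.3350) + (1/10)(0.6290+0.4730) + (1/10)(0.8080+0.6290) + (1/10)(1.0000+0.8080)
  = 0.0011 + 0.0038 + 0.0085 + 0.0191 + 0.0351 + 0.0553 + 0.0808 + 0.1102 + 0.1437 + 0.1808 = 0.6384
G = 1 − 0.6384 = 0.3616

0.362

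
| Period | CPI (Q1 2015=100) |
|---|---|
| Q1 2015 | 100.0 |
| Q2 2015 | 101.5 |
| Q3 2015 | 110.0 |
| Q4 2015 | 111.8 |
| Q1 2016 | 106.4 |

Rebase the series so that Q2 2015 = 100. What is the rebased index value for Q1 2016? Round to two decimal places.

104.83

Rebased(Q1 2016) = 106.4 / 101.5 × 100 = 104.8276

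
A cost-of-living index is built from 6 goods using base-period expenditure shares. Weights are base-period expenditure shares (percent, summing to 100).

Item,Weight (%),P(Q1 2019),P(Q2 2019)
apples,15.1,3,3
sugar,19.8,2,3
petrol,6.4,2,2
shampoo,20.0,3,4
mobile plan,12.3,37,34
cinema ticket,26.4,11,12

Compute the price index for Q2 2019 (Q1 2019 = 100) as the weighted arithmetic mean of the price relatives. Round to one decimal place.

apples: 15.1 × (3/3) = 15.1 × 1.000000 = 15.1000
sugar: 19.8 × (3/2) = 19.8 × 1.500000 = 29.7000
petrol: 6.4 × (2/2) = 6.4 × 1.000000 = 6.4000
shampoo: 20.0 × (4/3) = 20.0 × 1.333333 = 26.6667
mobile plan: 12.3 × (34/37) = 12.3 × 0.918919 = 11.3027
cinema ticket: 26.4 × (12/11) = 26.4 × 1.090909 = 28.8000
Index = Σ wᵢ·(p₁ᵢ/p₀ᵢ) = 15.1000 + 29.7000 + 6.4000 + 26.6667 + 11.3027 + 28.8000 = 117.9694

118.0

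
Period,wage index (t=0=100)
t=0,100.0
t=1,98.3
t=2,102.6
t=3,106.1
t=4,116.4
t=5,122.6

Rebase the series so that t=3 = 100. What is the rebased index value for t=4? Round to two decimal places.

Rebased(t=4) = 116.4 / 106.1 × 100 = 109.7078

109.71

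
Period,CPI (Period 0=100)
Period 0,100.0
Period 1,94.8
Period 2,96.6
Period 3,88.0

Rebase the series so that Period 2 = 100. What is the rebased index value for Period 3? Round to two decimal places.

Rebased(Period 3) = 88.0 / 96.6 × 100 = 91.0973

91.10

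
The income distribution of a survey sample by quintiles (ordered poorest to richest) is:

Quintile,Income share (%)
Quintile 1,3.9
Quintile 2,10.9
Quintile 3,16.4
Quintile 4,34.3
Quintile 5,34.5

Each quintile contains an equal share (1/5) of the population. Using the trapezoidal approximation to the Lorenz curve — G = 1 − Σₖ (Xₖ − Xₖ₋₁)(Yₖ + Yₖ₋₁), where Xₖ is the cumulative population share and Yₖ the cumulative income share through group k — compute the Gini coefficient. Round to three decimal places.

Cumulative income shares Yₖ: 0.0390, 0.1480, 0.3120, 0.6550, 1.0000
Σ (Xₖ−Xₖ₋₁)(Yₖ+Yₖ₋₁) = (1/5)(0.0390+0.0000) + (1/5)(0.1480+0.0390) + (1/5)(0.3120+0.1480) + (1/5)(0.6550+0.3120) + (1/5)(1.0000+0.6550)
  = 0.0078 + 0.0374 + 0.0920 + 0.1934 + 0.3310 = 0.6616
G = 1 − 0.6616 = 0.3384

0.338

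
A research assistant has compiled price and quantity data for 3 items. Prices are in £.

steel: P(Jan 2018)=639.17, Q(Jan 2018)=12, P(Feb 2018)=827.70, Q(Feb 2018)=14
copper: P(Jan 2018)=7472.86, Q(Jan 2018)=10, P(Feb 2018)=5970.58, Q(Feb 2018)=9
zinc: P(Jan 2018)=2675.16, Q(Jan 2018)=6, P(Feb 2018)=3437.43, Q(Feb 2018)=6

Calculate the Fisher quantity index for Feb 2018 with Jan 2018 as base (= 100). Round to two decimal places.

Laspeyres component (base-period weights):
ΣP(Jan 2018)Q(Feb 2018) = 639.17×14 + 7472.86×9 + 2675.16×6 = 8948.38 + 67255.74 + 16050.96 = 92255.08
ΣP(Jan 2018)Q(Jan 2018) = 639.17×12 + 7472.86×10 + 2675.16×6 = 7670.04 + 74728.6 + 16050.96 = 98449.6
L = 92255.08 / 98449.6 × 100 = 93.7079
Paasche component (current-period weights):
ΣP(Feb 2018)Q(Feb 2018) = 827.70×14 + 5970.58×9 + 3437.43×6 = 11587.8 + 53735.22 + 20624.58 = 85947.6
ΣP(Feb 2018)Q(Jan 2018) = 827.70×12 + 5970.58×10 + 3437.43×6 = 9932.4 + 59705.8 + 20624.58 = 90262.78
P = 85947.6 / 90262.78 × 100 = 95.2193
Fisher = √(L × P) = √(93.7079 × 95.2193) = 94.4606

94.46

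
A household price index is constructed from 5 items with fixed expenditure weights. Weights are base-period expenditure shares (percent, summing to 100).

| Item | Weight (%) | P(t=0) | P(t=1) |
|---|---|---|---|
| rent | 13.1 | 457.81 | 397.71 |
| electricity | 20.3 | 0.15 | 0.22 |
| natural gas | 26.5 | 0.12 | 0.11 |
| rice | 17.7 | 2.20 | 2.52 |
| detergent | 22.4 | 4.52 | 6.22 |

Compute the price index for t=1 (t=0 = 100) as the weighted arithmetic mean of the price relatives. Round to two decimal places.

rent: 13.1 × (397.71/457.81) = 13.1 × 0.868723 = 11.3803
electricity: 20.3 × (0.22/0.15) = 20.3 × 1.466667 = 29.7733
natural gas: 26.5 × (0.11/0.12) = 26.5 × 0.916667 = 24.2917
rice: 17.7 × (2.52/2.20) = 17.7 × 1.145455 = 20.2745
detergent: 22.4 × (6.22/4.52) = 22.4 × 1.376106 = 30.8248
Index = Σ wᵢ·(p₁ᵢ/p₀ᵢ) = 11.3803 + 29.7733 + 24.2917 + 20.2745 + 30.8248 = 116.5446

116.54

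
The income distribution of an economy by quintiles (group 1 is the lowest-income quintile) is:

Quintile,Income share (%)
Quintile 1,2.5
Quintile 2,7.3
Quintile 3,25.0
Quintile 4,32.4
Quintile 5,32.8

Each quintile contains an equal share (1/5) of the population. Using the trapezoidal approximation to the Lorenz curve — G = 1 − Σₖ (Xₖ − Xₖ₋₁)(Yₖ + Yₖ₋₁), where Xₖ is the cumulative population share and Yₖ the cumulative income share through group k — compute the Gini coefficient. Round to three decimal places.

Cumulative income shares Yₖ: 0.0250, 0.0980, 0.3480, 0.6720, 1.0000
Σ (Xₖ−Xₖ₋₁)(Yₖ+Yₖ₋₁) = (1/5)(0.0250+0.0000) + (1/5)(0.0980+0.0250) + (1/5)(0.3480+0.0980) + (1/5)(0.6720+0.3480) + (1/5)(1.0000+0.6720)
  = 0.0050 + 0.0246 + 0.0892 + 0.2040 + 0.3344 = 0.6572
G = 1 − 0.6572 = 0.3428

0.343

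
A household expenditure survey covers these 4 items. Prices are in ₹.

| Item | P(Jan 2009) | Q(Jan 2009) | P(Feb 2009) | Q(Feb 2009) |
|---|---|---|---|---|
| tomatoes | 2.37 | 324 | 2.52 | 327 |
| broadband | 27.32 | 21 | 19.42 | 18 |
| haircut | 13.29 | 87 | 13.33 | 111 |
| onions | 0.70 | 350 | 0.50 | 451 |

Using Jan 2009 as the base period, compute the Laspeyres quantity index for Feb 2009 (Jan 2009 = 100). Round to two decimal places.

111.48

Laspeyres quantity index uses base-period prices as weights.
ΣP(Jan 2009)·Q(Feb 2009) = 2.37×327 + 27.32×18 + 13.29×111 + 0.70×451 = 774.99 + 491.76 + 1475.19 + 315.7 = 3057.64
ΣP(Jan 2009)·Q(Jan 2009) = 2.37×324 + 27.32×21 + 13.29×87 + 0.70×350 = 767.88 + 573.72 + 1156.23 + 245 = 2742.83
Index = 3057.64 / 2742.83 × 100 = 111.4776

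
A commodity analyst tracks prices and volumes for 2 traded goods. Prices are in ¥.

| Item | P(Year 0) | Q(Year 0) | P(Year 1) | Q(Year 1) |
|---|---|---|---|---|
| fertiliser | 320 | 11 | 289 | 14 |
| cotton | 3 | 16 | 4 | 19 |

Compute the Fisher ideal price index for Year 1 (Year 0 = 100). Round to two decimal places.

Laspeyres component (base-period weights):
ΣP(Year 1)Q(Year 0) = 289×11 + 4×16 = 3179 + 64 = 3243
ΣP(Year 0)Q(Year 0) = 320×11 + 3×16 = 3520 + 48 = 3568
L = 3243 / 3568 × 100 = 90.8913
Paasche component (current-period weights):
ΣP(Year 1)Q(Year 1) = 289×14 + 4×19 = 4046 + 76 = 4122
ΣP(Year 0)Q(Year 1) = 320×14 + 3×19 = 4480 + 57 = 4537
P = 4122 / 4537 × 100 = 90.8530
Fisher = √(L × P) = √(90.8913 × 90.8530) = 90.8721

90.87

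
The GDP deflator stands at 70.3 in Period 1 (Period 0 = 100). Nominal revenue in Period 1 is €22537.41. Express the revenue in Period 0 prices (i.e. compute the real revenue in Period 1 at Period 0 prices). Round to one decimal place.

32058.9

Real = Nominal ÷ (Index/100) = 22537.41 ÷ (70.3/100)
     = 22537.41 ÷ 0.703 = 32058.9047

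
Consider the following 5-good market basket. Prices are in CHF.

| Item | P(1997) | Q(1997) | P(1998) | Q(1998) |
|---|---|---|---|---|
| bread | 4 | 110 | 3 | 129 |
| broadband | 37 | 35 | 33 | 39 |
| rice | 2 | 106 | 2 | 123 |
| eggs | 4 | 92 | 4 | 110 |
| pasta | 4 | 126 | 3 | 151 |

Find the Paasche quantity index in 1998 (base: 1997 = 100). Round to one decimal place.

115.1

Paasche quantity index uses current-period prices as weights.
ΣP(1998)·Q(1998) = 3×129 + 33×39 + 2×123 + 4×110 + 3×151 = 387 + 1287 + 246 + 440 + 453 = 2813
ΣP(1998)·Q(1997) = 3×110 + 33×35 + 2×106 + 4×92 + 3×126 = 330 + 1155 + 212 + 368 + 378 = 2443
Index = 2813 / 2443 × 100 = 115.1453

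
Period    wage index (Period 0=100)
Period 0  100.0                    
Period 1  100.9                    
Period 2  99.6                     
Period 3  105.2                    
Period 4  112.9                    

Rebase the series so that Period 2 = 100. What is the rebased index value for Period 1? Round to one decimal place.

Rebased(Period 1) = 100.9 / 99.6 × 100 = 101.3052

101.3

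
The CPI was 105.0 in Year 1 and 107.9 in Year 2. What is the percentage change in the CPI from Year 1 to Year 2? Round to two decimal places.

Change = (107.9 − 105.0) / 105.0 × 100
       = 2.9 / 105.0 × 100 = 2.7619%

2.76%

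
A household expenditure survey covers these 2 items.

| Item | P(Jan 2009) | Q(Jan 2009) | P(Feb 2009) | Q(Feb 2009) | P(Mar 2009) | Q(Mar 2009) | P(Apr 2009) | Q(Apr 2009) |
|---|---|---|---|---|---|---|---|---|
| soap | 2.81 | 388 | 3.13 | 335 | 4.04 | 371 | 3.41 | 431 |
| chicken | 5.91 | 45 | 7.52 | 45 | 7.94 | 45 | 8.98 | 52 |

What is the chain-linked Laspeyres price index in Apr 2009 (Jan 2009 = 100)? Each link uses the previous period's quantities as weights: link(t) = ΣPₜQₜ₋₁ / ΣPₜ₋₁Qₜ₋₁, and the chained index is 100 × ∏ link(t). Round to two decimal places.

Link Jan 2009→Feb 2009:
ΣP(Feb 2009)Q(Jan 2009) = 3.13×388 + 7.52×45 = 1214.44 + 338.4 = 1552.84
ΣP(Jan 2009)Q(Jan 2009) = 2.81×388 + 5.91×45 = 1090.28 + 265.95 = 1356.23
link = 1552.84/1356.23 = 1.144968
Link Feb 2009→Mar 2009:
ΣP(Mar 2009)Q(Feb 2009) = 4.04×335 + 7.94×45 = 1353.4 + 357.3 = 1710.7
ΣP(Feb 2009)Q(Feb 2009) = 3.13×335 + 7.52×45 = 1048.55 + 338.4 = 1386.95
link = 1710.7/1386.95 = 1.233426
Link Mar 2009→Apr 2009:
ΣP(Apr 2009)Q(Mar 2009) = 3.41×371 + 8.98×45 = 1265.11 + 404.1 = 1669.21
ΣP(Mar 2009)Q(Mar 2009) = 4.04×371 + 7.94×45 = 1498.84 + 357.3 = 1856.14
link = 1669.21/1856.14 = 0.899291
Chained index = 100 × 1.144968 × 1.233426 × 0.899291 = 127.0009

127.00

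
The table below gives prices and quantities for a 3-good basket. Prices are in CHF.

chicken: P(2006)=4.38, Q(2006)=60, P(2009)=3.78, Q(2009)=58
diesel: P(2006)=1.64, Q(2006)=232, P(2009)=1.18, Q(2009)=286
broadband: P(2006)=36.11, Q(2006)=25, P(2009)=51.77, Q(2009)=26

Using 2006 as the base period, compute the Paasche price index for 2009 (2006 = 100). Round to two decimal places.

114.49

Paasche price index uses current-period quantities as weights.
ΣP(2009)·Q(2009) = 3.78×58 + 1.18×286 + 51.77×26 = 219.24 + 337.48 + 1346.02 = 1902.74
ΣP(2006)·Q(2009) = 4.38×58 + 1.64×286 + 36.11×26 = 254.04 + 469.04 + 938.86 = 1661.94
Index = 1902.74 / 1661.94 × 100 = 114.4891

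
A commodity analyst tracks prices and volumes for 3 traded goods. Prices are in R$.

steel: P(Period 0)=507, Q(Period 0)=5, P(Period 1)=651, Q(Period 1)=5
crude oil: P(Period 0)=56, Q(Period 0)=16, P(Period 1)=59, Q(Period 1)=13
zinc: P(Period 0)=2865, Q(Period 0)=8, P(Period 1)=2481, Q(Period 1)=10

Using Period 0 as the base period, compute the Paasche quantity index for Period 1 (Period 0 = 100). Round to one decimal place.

119.9

Paasche quantity index uses current-period prices as weights.
ΣP(Period 1)·Q(Period 1) = 651×5 + 59×13 + 2481×10 = 3255 + 767 + 24810 = 28832
ΣP(Period 1)·Q(Period 0) = 651×5 + 59×16 + 2481×8 = 3255 + 944 + 19848 = 24047
Index = 28832 / 24047 × 100 = 119.8985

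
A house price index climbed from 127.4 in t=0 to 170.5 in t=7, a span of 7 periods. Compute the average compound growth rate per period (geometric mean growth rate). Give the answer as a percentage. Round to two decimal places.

Growth factor = (170.5/127.4)^(1/7) = (1.338305)^(1/7) = 1.042508
Growth rate = 1.042508 − 1 = 0.042508 = 4.2508%

4.25%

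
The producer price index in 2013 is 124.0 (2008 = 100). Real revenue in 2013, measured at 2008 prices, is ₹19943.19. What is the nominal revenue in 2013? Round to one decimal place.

Nominal = Real × (Index/100) = 19943.19 × (124.0/100)
        = 19943.19 × 1.240 = 24729.5556

24729.6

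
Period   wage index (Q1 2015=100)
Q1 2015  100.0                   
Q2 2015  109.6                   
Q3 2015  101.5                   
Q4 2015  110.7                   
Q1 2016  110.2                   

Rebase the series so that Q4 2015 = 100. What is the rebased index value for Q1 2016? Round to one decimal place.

99.5

Rebased(Q1 2016) = 110.2 / 110.7 × 100 = 99.5483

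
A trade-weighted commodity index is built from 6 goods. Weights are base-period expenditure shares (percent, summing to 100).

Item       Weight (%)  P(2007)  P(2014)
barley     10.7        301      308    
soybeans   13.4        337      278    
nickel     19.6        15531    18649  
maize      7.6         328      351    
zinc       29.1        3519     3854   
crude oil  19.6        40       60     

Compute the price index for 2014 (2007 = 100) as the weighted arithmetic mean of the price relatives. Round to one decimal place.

barley: 10.7 × (308/301) = 10.7 × 1.023256 = 10.9488
soybeans: 13.4 × (278/337) = 13.4 × 0.824926 = 11.0540
nickel: 19.6 × (18649/15531) = 19.6 × 1.200760 = 23.5349
maize: 7.6 × (351/328) = 7.6 × 1.070122 = 8.1329
zinc: 29.1 × (3854/3519) = 29.1 × 1.095197 = 31.8702
crude oil: 19.6 × (60/40) = 19.6 × 1.500000 = 29.4000
Index = Σ wᵢ·(p₁ᵢ/p₀ᵢ) = 10.9488 + 11.0540 + 23.5349 + 8.1329 + 31.8702 + 29.4000 = 114.9409

114.9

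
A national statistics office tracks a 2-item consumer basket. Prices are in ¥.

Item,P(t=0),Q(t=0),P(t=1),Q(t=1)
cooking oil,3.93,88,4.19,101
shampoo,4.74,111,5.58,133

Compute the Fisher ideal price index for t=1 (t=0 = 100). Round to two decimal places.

Laspeyres component (base-period weights):
ΣP(t=1)Q(t=0) = 4.19×88 + 5.58×111 = 368.72 + 619.38 = 988.1
ΣP(t=0)Q(t=0) = 3.93×88 + 4.74×111 = 345.84 + 526.14 = 871.98
L = 988.1 / 871.98 × 100 = 113.3168
Paasche component (current-period weights):
ΣP(t=1)Q(t=1) = 4.19×101 + 5.58×133 = 423.19 + 742.14 = 1165.33
ΣP(t=0)Q(t=1) = 3.93×101 + 4.74×133 = 396.93 + 630.42 = 1027.35
P = 1165.33 / 1027.35 × 100 = 113.4307
Fisher = √(L × P) = √(113.3168 × 113.4307) = 113.3737

113.37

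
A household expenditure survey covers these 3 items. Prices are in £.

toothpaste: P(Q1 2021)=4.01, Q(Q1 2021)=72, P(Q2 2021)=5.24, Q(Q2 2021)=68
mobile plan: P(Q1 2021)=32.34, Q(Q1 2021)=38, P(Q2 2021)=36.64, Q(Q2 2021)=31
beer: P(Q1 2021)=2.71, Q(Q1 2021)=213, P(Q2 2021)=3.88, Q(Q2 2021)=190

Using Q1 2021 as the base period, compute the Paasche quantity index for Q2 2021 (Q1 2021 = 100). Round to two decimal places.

Paasche quantity index uses current-period prices as weights.
ΣP(Q2 2021)·Q(Q2 2021) = 5.24×68 + 36.64×31 + 3.88×190 = 356.32 + 1135.84 + 737.2 = 2229.36
ΣP(Q2 2021)·Q(Q1 2021) = 5.24×72 + 36.64×38 + 3.88×213 = 377.28 + 1392.32 + 826.44 = 2596.04
Index = 2229.36 / 2596.04 × 100 = 85.8754

85.88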